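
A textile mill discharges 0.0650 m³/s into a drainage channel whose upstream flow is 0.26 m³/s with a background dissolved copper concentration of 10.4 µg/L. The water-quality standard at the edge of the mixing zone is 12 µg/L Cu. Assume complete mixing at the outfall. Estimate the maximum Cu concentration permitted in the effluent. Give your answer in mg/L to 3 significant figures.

10.4 µg/L = 0.0104 mg/L.
12 µg/L = 0.012 mg/L.
Mass balance: 0.012·0.325 = 0.065·Cₑ + 0.26·0.0104.
Cₑ = (0.0039 − 0.002704) / 0.065 = 0.0184 mg/L.

0.0184 mg/L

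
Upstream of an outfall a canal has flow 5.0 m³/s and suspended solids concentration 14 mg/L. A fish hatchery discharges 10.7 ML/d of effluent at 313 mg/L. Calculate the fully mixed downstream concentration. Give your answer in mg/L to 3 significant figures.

21.2 mg/L

10.7 ML/d = 0.1238 m³/s.
Conservation of mass across the mixing zone: C = (0.1238·313 + 5·14) / (0.1238 + 5) = 108.8/5.124 = 21.23 mg/L.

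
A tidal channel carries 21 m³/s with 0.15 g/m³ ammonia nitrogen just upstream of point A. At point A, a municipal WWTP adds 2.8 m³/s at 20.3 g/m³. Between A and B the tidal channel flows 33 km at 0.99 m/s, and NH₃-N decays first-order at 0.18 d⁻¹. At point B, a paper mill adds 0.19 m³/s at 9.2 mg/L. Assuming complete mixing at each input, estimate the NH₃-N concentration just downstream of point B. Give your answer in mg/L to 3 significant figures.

2.41 mg/L

After input A: C = (21·0.15 + 2.8·20.3) / 23.8 = 2.521 mg/L.
Over the 33 km reach to input B (t = 3.333e+04 s = 0.3858 d), decay gives C = 2.521·exp(−0.18·0.3858) = 2.351 mg/L.
After input B: C = (23.8·2.351 + 0.19·9.2) / 23.99 = 2.406 mg/L.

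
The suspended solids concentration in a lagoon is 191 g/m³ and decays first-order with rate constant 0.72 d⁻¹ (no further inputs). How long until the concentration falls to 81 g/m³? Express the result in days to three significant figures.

t = ln(C₀/C)/k = ln(191/81)/0.72 = 0.8578/0.72 = 1.191 d.

1.19 d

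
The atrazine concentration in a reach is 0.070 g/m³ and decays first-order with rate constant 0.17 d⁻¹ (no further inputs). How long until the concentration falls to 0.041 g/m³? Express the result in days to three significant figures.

3.15 d

t = ln(C₀/C)/k = ln(0.070/0.041)/0.17 = 0.5349/0.17 = 3.147 d.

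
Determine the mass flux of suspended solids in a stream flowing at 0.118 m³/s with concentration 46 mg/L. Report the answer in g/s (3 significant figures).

Mass flux = Q·C = 0.118 m³/s × 46 g/m³ = 5.428 g/s.

5.43 g/s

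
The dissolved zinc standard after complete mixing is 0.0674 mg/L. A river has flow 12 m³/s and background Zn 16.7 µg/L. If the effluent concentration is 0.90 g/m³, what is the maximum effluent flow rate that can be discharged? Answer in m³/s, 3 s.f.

0.731 m³/s

16.7 µg/L = 0.0167 mg/L.
Mass balance at complete mixing: C_std·(Q_w + Q_r) = Q_w·C_e + Q_r·C_b.
Rearranging, Q_w = Q_r·(C_std − C_b)/(C_e − C_std) = 12·(0.0674 − 0.0167) / (0.9 − 0.0674) = 0.7307 m³/s.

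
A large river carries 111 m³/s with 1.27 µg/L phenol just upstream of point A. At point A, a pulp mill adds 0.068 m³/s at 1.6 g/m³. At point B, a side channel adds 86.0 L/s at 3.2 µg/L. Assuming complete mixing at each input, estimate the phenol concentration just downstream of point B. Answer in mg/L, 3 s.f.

0.00225 mg/L

1.27 µg/L = 0.00127 mg/L.
After input A: C = (111·0.00127 + 0.068·1.6) / 111.1 = 0.002249 mg/L.
86.0 L/s = 0.086 m³/s.
3.2 µg/L = 0.0032 mg/L.
After input B: C = (111.1·0.002249 + 0.086·0.0032) / 111.2 = 0.00225 mg/L.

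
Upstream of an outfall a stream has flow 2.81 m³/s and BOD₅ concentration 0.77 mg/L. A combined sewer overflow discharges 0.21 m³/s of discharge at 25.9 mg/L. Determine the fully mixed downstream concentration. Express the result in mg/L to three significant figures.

2.52 mg/L

Flow-weighted mixing gives C = (0.21·25.9 + 2.81·0.77) / (0.21 + 2.81) = 7.603/3.02 = 2.517 mg/L.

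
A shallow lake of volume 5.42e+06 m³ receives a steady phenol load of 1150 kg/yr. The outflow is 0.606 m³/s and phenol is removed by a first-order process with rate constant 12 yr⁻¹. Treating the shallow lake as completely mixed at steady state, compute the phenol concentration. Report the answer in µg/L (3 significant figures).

13.7 µg/L

Outflow Q = 0.606 m³/s × 3.156e+07 s/yr = 1.912e+07 m³/yr.
Steady-state CSTR mass balance: W = Q·C + k·V·C, so C = W/(Q + kV).
Q + kV = 1.912e+07 + 12·5.42e+06 = 8.416e+07 m³/yr.
C = 1150/8.416e+07 = 1.366e-05 kg/m³ = 0.01366 mg/L = 13.66 µg/L.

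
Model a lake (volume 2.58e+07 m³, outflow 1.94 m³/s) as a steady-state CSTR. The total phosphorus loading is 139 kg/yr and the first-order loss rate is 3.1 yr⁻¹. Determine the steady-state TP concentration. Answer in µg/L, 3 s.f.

Outflow Q = 1.94 m³/s × 3.156e+07 s/yr = 6.122e+07 m³/yr.
Steady-state CSTR mass balance: W = Q·C + k·V·C, so C = W/(Q + kV).
Q + kV = 6.122e+07 + 3.1·2.58e+07 = 1.412e+08 m³/yr.
C = 139/1.412e+08 = 9.844e-07 kg/m³ = 0.0009844 mg/L = 0.9844 µg/L.

0.984 µg/L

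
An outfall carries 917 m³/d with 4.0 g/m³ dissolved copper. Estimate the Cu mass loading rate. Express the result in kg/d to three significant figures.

917 m³/d = 0.01061 m³/s.
Mass flux = Q·C = 0.01061 m³/s × 4 g/m³ = 0.04245 g/s.
= 0.04245 g/s × 86.4 = 3.668 kg/d.

3.67 kg/d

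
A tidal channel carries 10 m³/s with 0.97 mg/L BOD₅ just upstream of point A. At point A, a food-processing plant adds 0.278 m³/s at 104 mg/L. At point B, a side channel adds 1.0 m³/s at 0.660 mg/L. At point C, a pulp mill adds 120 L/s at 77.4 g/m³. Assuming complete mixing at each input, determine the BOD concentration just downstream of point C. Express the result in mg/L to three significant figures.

After input A: C = (10·0.97 + 0.278·104) / 10.28 = 3.757 mg/L.
After input B: C = (10.28·3.757 + 1·0.66) / 11.28 = 3.482 mg/L.
120 L/s = 0.12 m³/s.
After input C: C = (11.28·3.482 + 0.12·77.4) / 11.4 = 4.26 mg/L.

4.26 mg/L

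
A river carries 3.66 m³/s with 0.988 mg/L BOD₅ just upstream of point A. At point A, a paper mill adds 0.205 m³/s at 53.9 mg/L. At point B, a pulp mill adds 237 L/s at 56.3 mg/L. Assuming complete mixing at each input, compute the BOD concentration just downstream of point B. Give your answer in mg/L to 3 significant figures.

After input A: C = (3.66·0.988 + 0.205·53.9) / 3.865 = 3.794 mg/L.
237 L/s = 0.237 m³/s.
After input B: C = (3.865·3.794 + 0.237·56.3) / 4.102 = 6.828 mg/L.

6.83 mg/L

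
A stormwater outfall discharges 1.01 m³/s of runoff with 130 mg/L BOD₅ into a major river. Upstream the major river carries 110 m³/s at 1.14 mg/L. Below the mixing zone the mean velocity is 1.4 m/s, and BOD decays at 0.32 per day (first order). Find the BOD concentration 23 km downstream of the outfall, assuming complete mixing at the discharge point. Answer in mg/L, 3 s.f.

2.18 mg/L

After complete mixing, C₀ = (1.01·130 + 110·1.14) / 111 = 2.312 mg/L.
Travel time t = 2.3e+04 m / 1.4 m/s = 1.643e+04 s = 0.1901 d.
C = 2.312·exp(−0.32·0.1901) = 2.312·0.941 = 2.176 mg/L.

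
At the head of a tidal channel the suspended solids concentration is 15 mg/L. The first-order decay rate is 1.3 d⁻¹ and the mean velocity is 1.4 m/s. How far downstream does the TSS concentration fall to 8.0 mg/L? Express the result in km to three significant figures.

From C = C₀·e^(−kt), t = ln(C₀/C)/k = ln(15/8.0)/1.3 = 0.6286/1.3 = 0.4835 d.
Distance = v·t = 1.4 m/s × 4.178e+04 s = 5.849e+04 m = 58.49 km.

58.5 km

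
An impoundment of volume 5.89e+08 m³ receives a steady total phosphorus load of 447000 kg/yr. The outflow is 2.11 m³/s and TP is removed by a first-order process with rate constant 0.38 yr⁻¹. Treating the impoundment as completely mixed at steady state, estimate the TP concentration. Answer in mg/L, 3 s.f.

1.54 mg/L

Outflow Q = 2.11 m³/s × 3.156e+07 s/yr = 6.659e+07 m³/yr.
Steady-state CSTR mass balance: W = Q·C + k·V·C, so C = W/(Q + kV).
Q + kV = 6.659e+07 + 0.38·5.89e+08 = 2.904e+08 m³/yr.
C = 447000/2.904e+08 = 0.001539 kg/m³ = 1.539 mg/L.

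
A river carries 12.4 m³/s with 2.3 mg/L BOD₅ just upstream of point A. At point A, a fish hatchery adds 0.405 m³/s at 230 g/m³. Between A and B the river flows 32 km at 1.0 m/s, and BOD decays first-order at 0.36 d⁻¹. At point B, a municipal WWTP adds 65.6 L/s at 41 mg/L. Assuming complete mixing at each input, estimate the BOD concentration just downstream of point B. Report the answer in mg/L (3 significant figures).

After input A: C = (12.4·2.3 + 0.405·230) / 12.8 = 9.502 mg/L.
Over the 32 km reach to input B (t = 3.2e+04 s = 0.3704 d), decay gives C = 9.502·exp(−0.36·0.3704) = 8.316 mg/L.
65.6 L/s = 0.0656 m³/s.
After input B: C = (12.8·8.316 + 0.0656·41) / 12.87 = 8.482 mg/L.

8.48 mg/L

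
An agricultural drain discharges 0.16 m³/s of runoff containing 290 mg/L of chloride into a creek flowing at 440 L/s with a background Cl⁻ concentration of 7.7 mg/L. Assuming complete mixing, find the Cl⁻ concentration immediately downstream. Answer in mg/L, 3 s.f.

440 L/s = 0.44 m³/s.
Conservation of mass across the mixing zone: C = (0.16·290 + 0.44·7.7) / (0.16 + 0.44) = 49.79/0.6 = 82.98 mg/L.

83.0 mg/L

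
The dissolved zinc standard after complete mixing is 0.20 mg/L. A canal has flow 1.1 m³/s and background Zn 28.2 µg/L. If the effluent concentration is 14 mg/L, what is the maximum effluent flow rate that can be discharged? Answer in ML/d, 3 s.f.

1.18 ML/d

28.2 µg/L = 0.0282 mg/L.
Mass balance at complete mixing: C_std·(Q_w + Q_r) = Q_w·C_e + Q_r·C_b.
Rearranging, Q_w = Q_r·(C_std − C_b)/(C_e − C_std) = 1.1·(0.2 − 0.0282) / (14 − 0.2) = 0.01369 m³/s.
= 1.183 ML/d.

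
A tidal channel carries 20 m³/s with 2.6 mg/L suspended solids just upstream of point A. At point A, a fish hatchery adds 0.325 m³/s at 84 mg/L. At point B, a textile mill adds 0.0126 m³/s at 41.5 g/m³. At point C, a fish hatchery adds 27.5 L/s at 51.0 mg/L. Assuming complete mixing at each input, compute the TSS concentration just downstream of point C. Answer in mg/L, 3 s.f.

After input A: C = (20·2.6 + 0.325·84) / 20.32 = 3.902 mg/L.
After input B: C = (20.32·3.902 + 0.0126·41.5) / 20.34 = 3.925 mg/L.
27.5 L/s = 0.0275 m³/s.
After input C: C = (20.34·3.925 + 0.0275·51) / 20.37 = 3.988 mg/L.

3.99 mg/L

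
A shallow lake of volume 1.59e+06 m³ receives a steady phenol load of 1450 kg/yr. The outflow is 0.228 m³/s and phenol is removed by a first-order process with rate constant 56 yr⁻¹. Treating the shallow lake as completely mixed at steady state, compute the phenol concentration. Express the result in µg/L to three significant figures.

Outflow Q = 0.228 m³/s × 3.156e+07 s/yr = 7.195e+06 m³/yr.
Steady-state CSTR mass balance: W = Q·C + k·V·C, so C = W/(Q + kV).
Q + kV = 7.195e+06 + 56·1.59e+06 = 9.624e+07 m³/yr.
C = 1450/9.624e+07 = 1.507e-05 kg/m³ = 0.01507 mg/L = 15.07 µg/L.

15.1 µg/L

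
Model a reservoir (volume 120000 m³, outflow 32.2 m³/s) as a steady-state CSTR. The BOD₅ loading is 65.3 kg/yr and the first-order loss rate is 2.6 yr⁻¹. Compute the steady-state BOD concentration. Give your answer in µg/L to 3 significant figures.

0.0642 µg/L

Outflow Q = 32.2 m³/s × 3.156e+07 s/yr = 1.016e+09 m³/yr.
Steady-state CSTR mass balance: W = Q·C + k·V·C, so C = W/(Q + kV).
Q + kV = 1.016e+09 + 2.6·120000 = 1.016e+09 m³/yr.
C = 65.3/1.016e+09 = 6.424e-08 kg/m³ = 6.424e-05 mg/L = 0.06424 µg/L.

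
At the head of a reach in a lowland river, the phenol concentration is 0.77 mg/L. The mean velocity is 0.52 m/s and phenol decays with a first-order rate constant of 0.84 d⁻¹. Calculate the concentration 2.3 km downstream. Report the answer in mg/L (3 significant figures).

Travel time t = 2.3 km / 0.52 m/s = 2300/0.52 = 4423 s = 0.05119 d.
First-order decay: C = 0.77·exp(−0.84·0.05119) = 0.77·0.9579 = 0.7376 mg/L.

0.738 mg/L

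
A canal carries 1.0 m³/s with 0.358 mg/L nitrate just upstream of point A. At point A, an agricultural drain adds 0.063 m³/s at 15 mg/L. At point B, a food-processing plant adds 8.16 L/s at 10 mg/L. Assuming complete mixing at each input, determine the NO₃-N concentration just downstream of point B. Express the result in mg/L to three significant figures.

After input A: C = (1·0.358 + 0.063·15) / 1.063 = 1.226 mg/L.
8.16 L/s = 0.00816 m³/s.
After input B: C = (1.063·1.226 + 0.00816·10) / 1.071 = 1.293 mg/L.

1.29 mg/L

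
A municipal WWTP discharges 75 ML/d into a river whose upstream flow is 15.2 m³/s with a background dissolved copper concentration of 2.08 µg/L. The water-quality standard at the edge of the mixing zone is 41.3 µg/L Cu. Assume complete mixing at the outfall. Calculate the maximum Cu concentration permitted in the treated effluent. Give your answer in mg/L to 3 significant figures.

0.728 mg/L

75 ML/d = 0.8681 m³/s.
2.08 µg/L = 0.00208 mg/L.
41.3 µg/L = 0.0413 mg/L.
Mass balance: 0.0413·16.07 = 0.8681·Cₑ + 15.2·0.00208.
Cₑ = (0.6636 − 0.03162) / 0.8681 = 0.7281 mg/L.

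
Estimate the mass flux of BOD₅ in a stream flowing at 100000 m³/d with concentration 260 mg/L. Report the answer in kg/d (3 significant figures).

100000 m³/d = 1.157 m³/s.
Mass flux = Q·C = 1.157 m³/s × 260 g/m³ = 300.9 g/s.
= 300.9 g/s × 86.4 = 2.6e+04 kg/d.

26000 kg/d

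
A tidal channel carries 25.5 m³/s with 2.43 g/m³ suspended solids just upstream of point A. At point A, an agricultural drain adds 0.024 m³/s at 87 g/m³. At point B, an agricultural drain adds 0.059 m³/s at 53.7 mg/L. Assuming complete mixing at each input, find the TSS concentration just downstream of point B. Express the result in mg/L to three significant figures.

After input A: C = (25.5·2.43 + 0.024·87) / 25.52 = 2.51 mg/L.
After input B: C = (25.52·2.51 + 0.059·53.7) / 25.58 = 2.628 mg/L.

2.63 mg/L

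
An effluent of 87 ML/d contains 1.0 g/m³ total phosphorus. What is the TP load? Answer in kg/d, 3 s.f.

87.0 kg/d

87 ML/d = 1.007 m³/s.
Mass flux = Q·C = 1.007 m³/s × 1 g/m³ = 1.007 g/s.
= 1.007 g/s × 86.4 = 87 kg/d.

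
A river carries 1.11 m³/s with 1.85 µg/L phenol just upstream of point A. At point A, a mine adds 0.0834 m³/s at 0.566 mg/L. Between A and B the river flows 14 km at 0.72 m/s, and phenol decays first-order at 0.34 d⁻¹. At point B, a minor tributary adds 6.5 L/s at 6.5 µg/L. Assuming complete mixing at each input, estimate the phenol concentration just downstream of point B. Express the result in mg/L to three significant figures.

0.0381 mg/L

1.85 µg/L = 0.00185 mg/L.
After input A: C = (1.11·0.00185 + 0.0834·0.566) / 1.193 = 0.04128 mg/L.
Over the 14 km reach to input B (t = 1.944e+04 s = 0.2251 d), decay gives C = 0.04128·exp(−0.34·0.2251) = 0.03823 mg/L.
6.5 L/s = 0.0065 m³/s.
6.5 µg/L = 0.0065 mg/L.
After input B: C = (1.193·0.03823 + 0.0065·0.0065) / 1.2 = 0.03806 mg/L.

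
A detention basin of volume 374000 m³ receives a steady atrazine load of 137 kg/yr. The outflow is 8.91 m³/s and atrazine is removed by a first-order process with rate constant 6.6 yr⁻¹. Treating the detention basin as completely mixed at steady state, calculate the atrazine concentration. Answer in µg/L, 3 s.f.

0.483 µg/L

Outflow Q = 8.91 m³/s × 3.156e+07 s/yr = 2.812e+08 m³/yr.
Steady-state CSTR mass balance: W = Q·C + k·V·C, so C = W/(Q + kV).
Q + kV = 2.812e+08 + 6.6·374000 = 2.836e+08 m³/yr.
C = 137/2.836e+08 = 4.83e-07 kg/m³ = 0.000483 mg/L = 0.483 µg/L.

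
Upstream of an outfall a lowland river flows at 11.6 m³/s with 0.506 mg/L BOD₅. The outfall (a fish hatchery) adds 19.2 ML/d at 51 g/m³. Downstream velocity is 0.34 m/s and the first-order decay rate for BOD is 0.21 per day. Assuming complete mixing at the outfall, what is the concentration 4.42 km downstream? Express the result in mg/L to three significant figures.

19.2 ML/d = 0.2222 m³/s.
After complete mixing, C₀ = (0.2222·51 + 11.6·0.506) / 11.82 = 1.455 mg/L.
Travel time t = 4420 m / 0.34 m/s = 1.3e+04 s = 0.1505 d.
C = 1.455·exp(−0.21·0.1505) = 1.455·0.9689 = 1.41 mg/L.

1.41 mg/L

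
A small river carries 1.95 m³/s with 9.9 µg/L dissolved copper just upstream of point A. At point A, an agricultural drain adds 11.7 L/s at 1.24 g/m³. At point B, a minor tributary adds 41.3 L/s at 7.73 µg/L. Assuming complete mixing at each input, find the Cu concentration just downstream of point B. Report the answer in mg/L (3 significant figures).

0.0170 mg/L

9.9 µg/L = 0.0099 mg/L.
11.7 L/s = 0.0117 m³/s.
After input A: C = (1.95·0.0099 + 0.0117·1.24) / 1.962 = 0.01724 mg/L.
41.3 L/s = 0.0413 m³/s.
7.73 µg/L = 0.00773 mg/L.
After input B: C = (1.962·0.01724 + 0.0413·0.00773) / 2.003 = 0.01704 mg/L.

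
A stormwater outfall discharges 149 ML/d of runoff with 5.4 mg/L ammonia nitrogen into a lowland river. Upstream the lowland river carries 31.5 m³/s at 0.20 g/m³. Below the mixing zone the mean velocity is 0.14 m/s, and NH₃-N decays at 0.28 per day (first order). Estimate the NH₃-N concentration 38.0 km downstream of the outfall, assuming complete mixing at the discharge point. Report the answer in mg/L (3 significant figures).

0.195 mg/L

149 ML/d = 1.725 m³/s.
After complete mixing, C₀ = (1.725·5.4 + 31.5·0.2) / 33.22 = 0.4699 mg/L.
Travel time t = 3.8e+04 m / 0.14 m/s = 2.714e+05 s = 3.142 d.
C = 0.4699·exp(−0.28·3.142) = 0.4699·0.4149 = 0.195 mg/L.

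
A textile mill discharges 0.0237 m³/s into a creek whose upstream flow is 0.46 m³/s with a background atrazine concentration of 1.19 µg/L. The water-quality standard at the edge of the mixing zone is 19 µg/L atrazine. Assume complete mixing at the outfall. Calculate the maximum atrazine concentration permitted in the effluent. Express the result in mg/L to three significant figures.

1.19 µg/L = 0.00119 mg/L.
19 µg/L = 0.019 mg/L.
Mass balance: 0.019·0.4837 = 0.0237·Cₑ + 0.46·0.00119.
Cₑ = (0.00919 − 0.0005474) / 0.0237 = 0.3647 mg/L.

0.365 mg/L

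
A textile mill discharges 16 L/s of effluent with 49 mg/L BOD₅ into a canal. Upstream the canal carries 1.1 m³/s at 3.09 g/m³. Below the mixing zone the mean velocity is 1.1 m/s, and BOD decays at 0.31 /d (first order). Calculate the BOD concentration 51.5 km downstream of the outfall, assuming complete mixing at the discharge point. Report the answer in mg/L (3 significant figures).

3.17 mg/L

16 L/s = 0.016 m³/s.
After complete mixing, C₀ = (0.016·49 + 1.1·3.09) / 1.116 = 3.748 mg/L.
Travel time t = 5.15e+04 m / 1.1 m/s = 4.682e+04 s = 0.5419 d.
C = 3.748·exp(−0.31·0.5419) = 3.748·0.8454 = 3.169 mg/L.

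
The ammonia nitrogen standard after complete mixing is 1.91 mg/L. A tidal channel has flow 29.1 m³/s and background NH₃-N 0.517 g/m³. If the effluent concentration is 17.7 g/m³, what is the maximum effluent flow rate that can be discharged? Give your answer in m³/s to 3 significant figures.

Mass balance at complete mixing: C_std·(Q_w + Q_r) = Q_w·C_e + Q_r·C_b.
Rearranging, Q_w = Q_r·(C_std − C_b)/(C_e − C_std) = 29.1·(1.91 − 0.517) / (17.7 − 1.91) = 2.567 m³/s.

2.57 m³/s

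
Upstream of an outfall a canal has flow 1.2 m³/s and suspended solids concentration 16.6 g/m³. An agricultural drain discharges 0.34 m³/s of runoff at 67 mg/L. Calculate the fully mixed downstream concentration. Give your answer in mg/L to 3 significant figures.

Conservation of mass across the mixing zone: C = (0.34·67 + 1.2·16.6) / (0.34 + 1.2) = 42.7/1.54 = 27.73 mg/L.

27.7 mg/L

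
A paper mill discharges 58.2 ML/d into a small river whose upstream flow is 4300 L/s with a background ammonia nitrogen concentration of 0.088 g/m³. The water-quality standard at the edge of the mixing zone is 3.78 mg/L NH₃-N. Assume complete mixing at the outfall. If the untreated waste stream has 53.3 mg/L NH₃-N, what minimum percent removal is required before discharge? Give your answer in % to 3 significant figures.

48.7 %

58.2 ML/d = 0.6736 m³/s.
4300 L/s = 4.3 m³/s.
Mass balance: 3.78·4.974 = 0.6736·Cₑ + 4.3·0.088.
Cₑ = (18.8 − 0.3784) / 0.6736 = 27.35 mg/L.
Required removal = 1 − 27.35/53.3 = 48.69 %.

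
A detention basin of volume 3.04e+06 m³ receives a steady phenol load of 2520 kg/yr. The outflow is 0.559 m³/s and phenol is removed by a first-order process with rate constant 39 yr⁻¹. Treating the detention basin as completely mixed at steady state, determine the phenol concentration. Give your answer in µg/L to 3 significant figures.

18.5 µg/L

Outflow Q = 0.559 m³/s × 3.156e+07 s/yr = 1.764e+07 m³/yr.
Steady-state CSTR mass balance: W = Q·C + k·V·C, so C = W/(Q + kV).
Q + kV = 1.764e+07 + 39·3.04e+06 = 1.362e+08 m³/yr.
C = 2520/1.362e+08 = 1.85e-05 kg/m³ = 0.0185 mg/L = 18.5 µg/L.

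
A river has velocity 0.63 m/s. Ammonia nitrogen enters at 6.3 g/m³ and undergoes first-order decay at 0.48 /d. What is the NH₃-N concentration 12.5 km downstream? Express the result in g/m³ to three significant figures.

Travel time t = 12.5 km / 0.63 m/s = 1.25e+04/0.63 = 1.984e+04 s = 0.2296 d.
First-order decay: C = 6.3·exp(−0.48·0.2296) = 6.3·0.8956 = 5.642 g/m³.

5.64 g/m³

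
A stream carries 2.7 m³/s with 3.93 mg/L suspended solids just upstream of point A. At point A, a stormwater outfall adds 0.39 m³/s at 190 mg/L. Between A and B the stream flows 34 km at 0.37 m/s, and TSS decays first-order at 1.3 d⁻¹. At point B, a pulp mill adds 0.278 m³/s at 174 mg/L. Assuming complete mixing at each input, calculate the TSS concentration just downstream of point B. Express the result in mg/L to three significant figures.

20.7 mg/L

After input A: C = (2.7·3.93 + 0.39·190) / 3.09 = 27.41 mg/L.
Over the 34 km reach to input B (t = 9.189e+04 s = 1.064 d), decay gives C = 27.41·exp(−1.3·1.064) = 6.879 mg/L.
After input B: C = (3.09·6.879 + 0.278·174) / 3.368 = 20.67 mg/L.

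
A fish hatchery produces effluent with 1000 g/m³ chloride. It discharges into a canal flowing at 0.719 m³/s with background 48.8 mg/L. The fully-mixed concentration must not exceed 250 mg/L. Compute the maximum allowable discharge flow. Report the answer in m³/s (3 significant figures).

0.193 m³/s

Mass balance at complete mixing: C_std·(Q_w + Q_r) = Q_w·C_e + Q_r·C_b.
Rearranging, Q_w = Q_r·(C_std − C_b)/(C_e − C_std) = 0.719·(250 − 48.8) / (1000 − 250) = 0.1929 m³/s.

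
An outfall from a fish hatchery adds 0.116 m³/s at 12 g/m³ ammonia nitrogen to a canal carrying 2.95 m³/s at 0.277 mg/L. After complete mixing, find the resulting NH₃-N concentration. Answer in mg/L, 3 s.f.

Flow-weighted mixing gives C = (0.116·12 + 2.95·0.277) / (0.116 + 2.95) = 2.209/3.066 = 0.7205 mg/L.

0.721 mg/L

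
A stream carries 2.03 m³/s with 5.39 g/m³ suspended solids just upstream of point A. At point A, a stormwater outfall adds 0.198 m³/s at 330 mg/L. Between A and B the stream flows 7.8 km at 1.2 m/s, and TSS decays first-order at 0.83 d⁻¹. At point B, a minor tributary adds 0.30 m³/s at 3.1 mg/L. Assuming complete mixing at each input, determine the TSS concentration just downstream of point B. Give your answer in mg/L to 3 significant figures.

28.7 mg/L

After input A: C = (2.03·5.39 + 0.198·330) / 2.228 = 34.24 mg/L.
Over the 7.8 km reach to input B (t = 6500 s = 0.07523 d), decay gives C = 34.24·exp(−0.83·0.07523) = 32.17 mg/L.
After input B: C = (2.228·32.17 + 0.3·3.1) / 2.528 = 28.72 mg/L.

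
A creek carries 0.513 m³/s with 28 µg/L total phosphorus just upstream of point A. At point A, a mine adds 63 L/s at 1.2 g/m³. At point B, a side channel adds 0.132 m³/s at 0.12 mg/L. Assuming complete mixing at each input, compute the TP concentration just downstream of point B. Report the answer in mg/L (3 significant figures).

28 µg/L = 0.028 mg/L.
63 L/s = 0.063 m³/s.
After input A: C = (0.513·0.028 + 0.063·1.2) / 0.576 = 0.1562 mg/L.
After input B: C = (0.576·0.1562 + 0.132·0.12) / 0.708 = 0.1494 mg/L.

0.149 mg/L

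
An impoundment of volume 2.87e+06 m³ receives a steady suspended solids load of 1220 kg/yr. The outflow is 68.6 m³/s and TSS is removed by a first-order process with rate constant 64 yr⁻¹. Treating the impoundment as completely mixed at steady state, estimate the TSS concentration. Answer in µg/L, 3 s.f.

Outflow Q = 68.6 m³/s × 3.156e+07 s/yr = 2.165e+09 m³/yr.
Steady-state CSTR mass balance: W = Q·C + k·V·C, so C = W/(Q + kV).
Q + kV = 2.165e+09 + 64·2.87e+06 = 2.349e+09 m³/yr.
C = 1220/2.349e+09 = 5.195e-07 kg/m³ = 0.0005195 mg/L = 0.5195 µg/L.

0.519 µg/L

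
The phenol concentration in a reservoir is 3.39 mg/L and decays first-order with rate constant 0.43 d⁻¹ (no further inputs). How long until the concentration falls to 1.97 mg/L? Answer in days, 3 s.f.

1.26 d

t = ln(C₀/C)/k = ln(3.39/1.97)/0.43 = 0.5428/0.43 = 1.262 d.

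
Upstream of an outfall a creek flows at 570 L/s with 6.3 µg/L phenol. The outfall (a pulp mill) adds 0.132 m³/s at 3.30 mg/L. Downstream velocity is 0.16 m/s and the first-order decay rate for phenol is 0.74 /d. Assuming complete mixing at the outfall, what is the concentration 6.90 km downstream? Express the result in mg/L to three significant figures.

570 L/s = 0.57 m³/s.
6.3 µg/L = 0.0063 mg/L.
After complete mixing, C₀ = (0.132·3.3 + 0.57·0.0063) / 0.702 = 0.6256 mg/L.
Travel time t = 6900 m / 0.16 m/s = 4.312e+04 s = 0.4991 d.
C = 0.6256·exp(−0.74·0.4991) = 0.6256·0.6912 = 0.4324 mg/L.

0.432 mg/L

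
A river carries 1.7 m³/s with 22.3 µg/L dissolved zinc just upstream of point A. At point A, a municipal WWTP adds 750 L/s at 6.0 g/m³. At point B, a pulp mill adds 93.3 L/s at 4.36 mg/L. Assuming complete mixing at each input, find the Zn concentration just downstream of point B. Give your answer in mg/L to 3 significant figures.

1.94 mg/L

22.3 µg/L = 0.0223 mg/L.
750 L/s = 0.75 m³/s.
After input A: C = (1.7·0.0223 + 0.75·6) / 2.45 = 1.852 mg/L.
93.3 L/s = 0.0933 m³/s.
After input B: C = (2.45·1.852 + 0.0933·4.36) / 2.543 = 1.944 mg/L.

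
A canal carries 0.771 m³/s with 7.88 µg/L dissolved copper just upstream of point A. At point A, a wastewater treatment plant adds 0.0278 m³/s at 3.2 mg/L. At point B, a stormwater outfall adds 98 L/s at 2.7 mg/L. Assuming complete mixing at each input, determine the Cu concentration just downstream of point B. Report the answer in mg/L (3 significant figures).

0.401 mg/L

7.88 µg/L = 0.00788 mg/L.
After input A: C = (0.771·0.00788 + 0.0278·3.2) / 0.7988 = 0.119 mg/L.
98 L/s = 0.098 m³/s.
After input B: C = (0.7988·0.119 + 0.098·2.7) / 0.8968 = 0.401 mg/L.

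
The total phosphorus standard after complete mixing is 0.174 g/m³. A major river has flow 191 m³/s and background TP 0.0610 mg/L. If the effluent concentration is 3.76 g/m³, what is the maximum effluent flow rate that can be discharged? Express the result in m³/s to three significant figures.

6.02 m³/s

Mass balance at complete mixing: C_std·(Q_w + Q_r) = Q_w·C_e + Q_r·C_b.
Rearranging, Q_w = Q_r·(C_std − C_b)/(C_e − C_std) = 191·(0.174 − 0.061) / (3.76 − 0.174) = 6.019 m³/s.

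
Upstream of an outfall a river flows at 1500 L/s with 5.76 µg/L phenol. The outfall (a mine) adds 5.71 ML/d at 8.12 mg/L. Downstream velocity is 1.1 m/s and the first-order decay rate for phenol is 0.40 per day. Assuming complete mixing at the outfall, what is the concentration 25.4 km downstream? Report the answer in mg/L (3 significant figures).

5.71 ML/d = 0.06609 m³/s.
1500 L/s = 1.5 m³/s.
5.76 µg/L = 0.00576 mg/L.
After complete mixing, C₀ = (0.06609·8.12 + 1.5·0.00576) / 1.566 = 0.3482 mg/L.
Travel time t = 2.54e+04 m / 1.1 m/s = 2.309e+04 s = 0.2673 d.
C = 0.3482·exp(−0.40·0.2673) = 0.3482·0.8986 = 0.3129 mg/L.

0.313 mg/L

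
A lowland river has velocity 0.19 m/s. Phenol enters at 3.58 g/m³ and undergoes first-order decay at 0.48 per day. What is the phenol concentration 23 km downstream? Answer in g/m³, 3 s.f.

Travel time t = 23 km / 0.19 m/s = 2.3e+04/0.19 = 1.211e+05 s = 1.401 d.
First-order decay: C = 3.58·exp(−0.48·1.401) = 3.58·0.5104 = 1.827 g/m³.

1.83 g/m³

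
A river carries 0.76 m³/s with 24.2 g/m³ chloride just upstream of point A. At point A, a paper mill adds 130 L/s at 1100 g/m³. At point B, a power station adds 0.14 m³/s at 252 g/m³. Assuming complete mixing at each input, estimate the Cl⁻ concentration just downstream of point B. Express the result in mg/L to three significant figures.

191 mg/L

130 L/s = 0.13 m³/s.
After input A: C = (0.76·24.2 + 0.13·1100) / 0.89 = 181.3 mg/L.
After input B: C = (0.89·181.3 + 0.14·252) / 1.03 = 190.9 mg/L.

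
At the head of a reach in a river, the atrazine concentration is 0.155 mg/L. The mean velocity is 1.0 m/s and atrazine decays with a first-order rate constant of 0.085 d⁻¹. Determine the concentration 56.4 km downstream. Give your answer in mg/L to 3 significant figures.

Travel time t = 56.4 km / 1.0 m/s = 5.64e+04/1.0 = 5.64e+04 s = 0.6528 d.
First-order decay: C = 0.155·exp(−0.085·0.6528) = 0.155·0.946 = 0.1466 mg/L.

0.147 mg/L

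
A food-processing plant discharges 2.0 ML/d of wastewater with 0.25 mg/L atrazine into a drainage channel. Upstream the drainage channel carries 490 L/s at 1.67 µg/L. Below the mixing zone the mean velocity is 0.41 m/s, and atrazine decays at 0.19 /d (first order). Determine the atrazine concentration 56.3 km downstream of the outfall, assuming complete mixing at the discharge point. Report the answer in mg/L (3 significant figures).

0.00952 mg/L

2.0 ML/d = 0.02315 m³/s.
490 L/s = 0.49 m³/s.
1.67 µg/L = 0.00167 mg/L.
After complete mixing, C₀ = (0.02315·0.25 + 0.49·0.00167) / 0.5131 = 0.01287 mg/L.
Travel time t = 5.63e+04 m / 0.41 m/s = 1.373e+05 s = 1.589 d.
C = 0.01287·exp(−0.19·1.589) = 0.01287·0.7394 = 0.009517 mg/L.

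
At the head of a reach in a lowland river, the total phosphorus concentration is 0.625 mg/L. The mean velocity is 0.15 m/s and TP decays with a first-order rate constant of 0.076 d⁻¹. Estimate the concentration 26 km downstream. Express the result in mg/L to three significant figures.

0.537 mg/L

Travel time t = 26 km / 0.15 m/s = 2.6e+04/0.15 = 1.733e+05 s = 2.006 d.
First-order decay: C = 0.625·exp(−0.076·2.006) = 0.625·0.8586 = 0.5366 mg/L.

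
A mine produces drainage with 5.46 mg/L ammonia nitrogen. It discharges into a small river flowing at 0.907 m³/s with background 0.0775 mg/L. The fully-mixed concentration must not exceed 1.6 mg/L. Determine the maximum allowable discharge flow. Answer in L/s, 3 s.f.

Mass balance at complete mixing: C_std·(Q_w + Q_r) = Q_w·C_e + Q_r·C_b.
Rearranging, Q_w = Q_r·(C_std − C_b)/(C_e − C_std) = 0.907·(1.6 − 0.0775) / (5.46 − 1.6) = 0.3577 m³/s.
= 357.7 L/s.

358 L/s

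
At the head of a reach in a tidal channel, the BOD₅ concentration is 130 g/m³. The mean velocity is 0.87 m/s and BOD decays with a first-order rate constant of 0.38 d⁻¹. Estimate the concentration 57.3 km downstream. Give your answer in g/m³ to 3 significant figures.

Travel time t = 57.3 km / 0.87 m/s = 5.73e+04/0.87 = 6.586e+04 s = 0.7623 d.
First-order decay: C = 130·exp(−0.38·0.7623) = 130·0.7485 = 97.31 g/m³.

97.3 g/m³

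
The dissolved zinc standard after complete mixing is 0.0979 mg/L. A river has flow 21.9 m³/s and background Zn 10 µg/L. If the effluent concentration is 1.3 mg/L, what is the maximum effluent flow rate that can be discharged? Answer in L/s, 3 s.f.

10 µg/L = 0.01 mg/L.
Mass balance at complete mixing: C_std·(Q_w + Q_r) = Q_w·C_e + Q_r·C_b.
Rearranging, Q_w = Q_r·(C_std − C_b)/(C_e − C_std) = 21.9·(0.0979 − 0.01) / (1.3 − 0.0979) = 1.601 m³/s.
= 1601 L/s.

1600 L/s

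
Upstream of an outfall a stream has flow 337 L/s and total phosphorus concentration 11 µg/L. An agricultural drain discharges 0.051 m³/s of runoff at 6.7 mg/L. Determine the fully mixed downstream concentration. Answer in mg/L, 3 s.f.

0.890 mg/L

337 L/s = 0.337 m³/s.
11 µg/L = 0.011 mg/L.
Conservation of mass across the mixing zone: C = (0.051·6.7 + 0.337·0.011) / (0.051 + 0.337) = 0.3454/0.388 = 0.8902 mg/L.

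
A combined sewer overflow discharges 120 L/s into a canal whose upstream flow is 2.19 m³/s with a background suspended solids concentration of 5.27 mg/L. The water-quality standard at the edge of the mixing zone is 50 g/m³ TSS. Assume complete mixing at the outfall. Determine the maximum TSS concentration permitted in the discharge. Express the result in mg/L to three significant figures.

866 mg/L

120 L/s = 0.12 m³/s.
Mass balance: 50·2.31 = 0.12·Cₑ + 2.19·5.27.
Cₑ = (115.5 − 11.54) / 0.12 = 866.3 mg/L.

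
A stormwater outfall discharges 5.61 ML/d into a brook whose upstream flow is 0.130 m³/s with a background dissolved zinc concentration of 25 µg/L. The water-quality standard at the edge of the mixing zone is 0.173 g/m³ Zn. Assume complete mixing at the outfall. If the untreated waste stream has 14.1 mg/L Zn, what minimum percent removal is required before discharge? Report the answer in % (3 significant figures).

5.61 ML/d = 0.06493 m³/s.
25 µg/L = 0.025 mg/L.
Mass balance: 0.173·0.1949 = 0.06493·Cₑ + 0.13·0.025.
Cₑ = (0.03372 − 0.00325) / 0.06493 = 0.4693 mg/L.
Required removal = 1 − 0.4693/14.1 = 96.67 %.

96.7 %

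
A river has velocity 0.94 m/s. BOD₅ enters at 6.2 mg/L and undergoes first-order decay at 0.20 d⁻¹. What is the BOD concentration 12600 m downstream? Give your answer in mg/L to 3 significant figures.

6.01 mg/L

Travel time t = 12600 m / 0.94 m/s = 1.26e+04/0.94 = 1.34e+04 s = 0.1551 d.
First-order decay: C = 6.2·exp(−0.20·0.1551) = 6.2·0.9694 = 6.011 mg/L.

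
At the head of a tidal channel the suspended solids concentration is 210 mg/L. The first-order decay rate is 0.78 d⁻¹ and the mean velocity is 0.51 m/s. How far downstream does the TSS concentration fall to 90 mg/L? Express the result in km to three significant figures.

From C = C₀·e^(−kt), t = ln(C₀/C)/k = ln(210/90)/0.78 = 0.8473/0.78 = 1.086 d.
Distance = v·t = 0.51 m/s × 9.385e+04 s = 4.787e+04 m = 47.87 km.

47.9 km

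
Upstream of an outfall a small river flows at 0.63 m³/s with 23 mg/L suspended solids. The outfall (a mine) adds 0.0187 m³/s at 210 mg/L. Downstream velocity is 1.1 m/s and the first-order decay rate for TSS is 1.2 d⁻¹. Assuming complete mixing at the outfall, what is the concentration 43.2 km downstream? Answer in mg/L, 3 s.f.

After complete mixing, C₀ = (0.0187·210 + 0.63·23) / 0.6487 = 28.39 mg/L.
Travel time t = 4.32e+04 m / 1.1 m/s = 3.927e+04 s = 0.4545 d.
C = 28.39·exp(−1.2·0.4545) = 28.39·0.5796 = 16.45 mg/L.

16.5 mg/L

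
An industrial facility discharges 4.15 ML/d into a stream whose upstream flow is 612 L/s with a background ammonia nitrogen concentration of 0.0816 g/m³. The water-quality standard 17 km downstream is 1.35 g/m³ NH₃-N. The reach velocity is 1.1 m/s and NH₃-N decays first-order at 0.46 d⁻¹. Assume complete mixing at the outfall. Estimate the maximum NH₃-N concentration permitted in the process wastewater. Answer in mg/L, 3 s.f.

19.1 mg/L

4.15 ML/d = 0.04803 m³/s.
612 L/s = 0.612 m³/s.
Travel time to the compliance point: t = 1.7e+04/1.1 = 1.545e+04 s = 0.1789 d; decay factor exp(−0.46·0.1789) = 0.921.
So the concentration just after mixing may be at most 1.35/0.921 = 1.466 mg/L.
Mass balance: 1.466·0.66 = 0.04803·Cₑ + 0.612·0.0816.
Cₑ = (0.9675 − 0.04994) / 0.04803 = 19.1 mg/L.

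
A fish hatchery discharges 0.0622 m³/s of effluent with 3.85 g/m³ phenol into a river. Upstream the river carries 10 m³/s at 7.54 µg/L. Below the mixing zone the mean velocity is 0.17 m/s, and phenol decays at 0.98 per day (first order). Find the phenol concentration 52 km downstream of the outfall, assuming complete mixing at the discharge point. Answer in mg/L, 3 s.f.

0.000974 mg/L

7.54 µg/L = 0.00754 mg/L.
After complete mixing, C₀ = (0.0622·3.85 + 10·0.00754) / 10.06 = 0.03129 mg/L.
Travel time t = 5.2e+04 m / 0.17 m/s = 3.059e+05 s = 3.54 d.
C = 0.03129·exp(−0.98·3.54) = 0.03129·0.03113 = 0.0009742 mg/L.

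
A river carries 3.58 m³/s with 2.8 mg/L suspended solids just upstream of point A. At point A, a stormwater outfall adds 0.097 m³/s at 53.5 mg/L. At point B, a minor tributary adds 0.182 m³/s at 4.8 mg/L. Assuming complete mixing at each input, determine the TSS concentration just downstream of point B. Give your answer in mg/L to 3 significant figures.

4.17 mg/L

After input A: C = (3.58·2.8 + 0.097·53.5) / 3.677 = 4.137 mg/L.
After input B: C = (3.677·4.137 + 0.182·4.8) / 3.859 = 4.169 mg/L.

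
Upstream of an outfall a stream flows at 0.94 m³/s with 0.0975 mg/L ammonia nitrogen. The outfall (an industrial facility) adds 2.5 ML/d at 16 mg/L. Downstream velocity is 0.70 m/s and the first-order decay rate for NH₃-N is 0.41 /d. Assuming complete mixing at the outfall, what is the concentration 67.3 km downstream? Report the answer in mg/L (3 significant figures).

0.363 mg/L

2.5 ML/d = 0.02894 m³/s.
After complete mixing, C₀ = (0.02894·16 + 0.94·0.0975) / 0.9689 = 0.5724 mg/L.
Travel time t = 6.73e+04 m / 0.70 m/s = 9.614e+04 s = 1.113 d.
C = 0.5724·exp(−0.41·1.113) = 0.5724·0.6337 = 0.3627 mg/L.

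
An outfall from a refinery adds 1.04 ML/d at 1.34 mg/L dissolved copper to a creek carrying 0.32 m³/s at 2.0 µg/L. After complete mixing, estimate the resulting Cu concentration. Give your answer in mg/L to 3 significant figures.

0.0505 mg/L

1.04 ML/d = 0.01204 m³/s.
2.0 µg/L = 0.002 mg/L.
Flow-weighted mixing gives C = (0.01204·1.34 + 0.32·0.002) / (0.01204 + 0.32) = 0.01677/0.332 = 0.05051 mg/L.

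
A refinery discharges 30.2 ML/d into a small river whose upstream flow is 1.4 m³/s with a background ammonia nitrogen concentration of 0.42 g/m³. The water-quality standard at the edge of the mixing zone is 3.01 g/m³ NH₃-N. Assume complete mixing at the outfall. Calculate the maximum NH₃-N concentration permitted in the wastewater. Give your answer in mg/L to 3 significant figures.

13.4 mg/L

30.2 ML/d = 0.3495 m³/s.
Mass balance: 3.01·1.75 = 0.3495·Cₑ + 1.4·0.42.
Cₑ = (5.266 − 0.588) / 0.3495 = 13.38 mg/L.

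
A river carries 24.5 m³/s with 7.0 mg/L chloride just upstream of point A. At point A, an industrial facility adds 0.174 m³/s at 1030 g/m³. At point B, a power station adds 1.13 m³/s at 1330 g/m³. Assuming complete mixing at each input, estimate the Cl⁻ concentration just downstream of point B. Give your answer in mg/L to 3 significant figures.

71.8 mg/L

After input A: C = (24.5·7 + 0.174·1030) / 24.67 = 14.21 mg/L.
After input B: C = (24.67·14.21 + 1.13·1330) / 25.8 = 71.83 mg/L.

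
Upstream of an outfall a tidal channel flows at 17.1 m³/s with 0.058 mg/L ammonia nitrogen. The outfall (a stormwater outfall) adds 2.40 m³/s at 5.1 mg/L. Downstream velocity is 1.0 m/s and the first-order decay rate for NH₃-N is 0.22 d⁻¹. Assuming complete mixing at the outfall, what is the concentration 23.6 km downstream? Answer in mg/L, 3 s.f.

0.639 mg/L

After complete mixing, C₀ = (2.4·5.1 + 17.1·0.058) / 19.5 = 0.6786 mg/L.
Travel time t = 2.36e+04 m / 1.0 m/s = 2.36e+04 s = 0.2731 d.
C = 0.6786·exp(−0.22·0.2731) = 0.6786·0.9417 = 0.639 mg/L.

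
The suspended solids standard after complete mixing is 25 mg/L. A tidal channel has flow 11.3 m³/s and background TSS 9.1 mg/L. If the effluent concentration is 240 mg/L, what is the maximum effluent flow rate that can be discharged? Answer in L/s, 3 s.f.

836 L/s

Mass balance at complete mixing: C_std·(Q_w + Q_r) = Q_w·C_e + Q_r·C_b.
Rearranging, Q_w = Q_r·(C_std − C_b)/(C_e − C_std) = 11.3·(25 − 9.1) / (240 − 25) = 0.8357 m³/s.
= 835.7 L/s.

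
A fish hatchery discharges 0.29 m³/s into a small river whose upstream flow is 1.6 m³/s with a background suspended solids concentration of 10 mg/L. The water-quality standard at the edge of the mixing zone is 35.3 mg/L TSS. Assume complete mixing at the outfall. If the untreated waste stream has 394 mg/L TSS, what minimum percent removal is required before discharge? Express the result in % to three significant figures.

Mass balance: 35.3·1.89 = 0.29·Cₑ + 1.6·10.
Cₑ = (66.72 − 16) / 0.29 = 174.9 mg/L.
Required removal = 1 − 174.9/394 = 55.61 %.

55.6 %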